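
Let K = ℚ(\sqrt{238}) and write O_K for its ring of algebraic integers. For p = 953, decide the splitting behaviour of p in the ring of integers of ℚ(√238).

Since 238 ≢ 1 mod 4, the ring of integers is ℤ[√238] with discriminant 4·238 = 952.
Since gcd(953, 952) = 1 the prime 953 does not ramify.
Euler's criterion: 238^476 mod 953 = 1. Thus (238|953) = 1.
(238/953) = 1, so 953 splits.

split — (953) = 𝔭₁𝔭₂ with 𝔭₁ ≠ 𝔭₂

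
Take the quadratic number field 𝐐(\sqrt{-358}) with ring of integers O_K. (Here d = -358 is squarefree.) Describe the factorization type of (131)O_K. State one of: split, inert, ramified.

d = -358 ≡ 2 (mod 4), so O_K = ℤ[√-358] and disc(K) = 4d = -1432.
Since gcd(131, -1432) = 1 the prime 131 does not ramify.
(-358/131) = 35^65 mod 131 = 1, giving Legendre symbol 1.
(-358/131) = 1, so 131 splits.

131 splits in O_K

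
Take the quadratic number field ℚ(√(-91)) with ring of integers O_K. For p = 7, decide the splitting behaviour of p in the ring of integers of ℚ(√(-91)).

-91 mod 4 = 1, hence disc K = -91 and O_K = ℤ[(1+√-91)/2].
7 divides disc(K) = -91, so 7 ramifies.

7 is ramified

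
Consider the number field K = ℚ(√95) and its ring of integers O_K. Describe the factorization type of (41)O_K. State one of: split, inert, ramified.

95 mod 4 = 3, hence disc K = 4·95 = 380 and O_K = ℤ[√95].
41 ∤ 380, so 41 is unramified.
Compute (95/41) via Euler: 13^((41-1)/2) mod 41 = 40, so (95/41) = -1.
Legendre symbol -1 ⇒ 41 is inert.

inert — (41) stays prime in O_K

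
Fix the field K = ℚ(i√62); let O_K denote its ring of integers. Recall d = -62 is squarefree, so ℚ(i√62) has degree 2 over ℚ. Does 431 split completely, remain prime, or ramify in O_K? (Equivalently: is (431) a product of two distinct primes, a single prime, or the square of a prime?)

d = -62 ≡ 2 (mod 4), so O_K = ℤ[√-62] and disc(K) = 4d = -248.
Since gcd(431, -248) = 1 the prime 431 does not ramify.
Legendre symbol by Euler's criterion: (-62/431) ≡ (-62)^215 ≡ 1 (mod 431), i.e. (-62/431) = 1.
(-62/431) = 1, so 431 splits.

split — (431) = 𝔭₁𝔭₂ with 𝔭₁ ≠ 𝔭₂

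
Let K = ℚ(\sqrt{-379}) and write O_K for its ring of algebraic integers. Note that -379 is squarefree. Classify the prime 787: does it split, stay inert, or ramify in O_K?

-379 mod 4 = 1, hence disc K = -379 and O_K = ℤ[(1+√-379)/2].
disc(K) = -379 is not divisible by 787; 787 is unramified.
Euler's criterion: (-379)^393 mod 787 = 786. Thus (-379|787) = -1.
(-379/787) = -1, so 787 is inert.

inert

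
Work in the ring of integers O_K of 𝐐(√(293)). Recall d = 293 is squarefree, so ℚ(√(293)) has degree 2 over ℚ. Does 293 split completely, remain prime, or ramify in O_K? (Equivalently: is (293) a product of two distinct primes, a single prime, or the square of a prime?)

ramified

Since 293 ≡ 1 mod 4, the ring of integers is ℤ[(1+√293)/2] with discriminant 293.
disc(K) = 293 = 293·1, so p = 293 is ramified.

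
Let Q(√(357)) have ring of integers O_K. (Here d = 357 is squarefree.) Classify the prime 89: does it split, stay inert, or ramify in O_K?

p splits

d = 357 ≡ 1 (mod 4), so O_K = ℤ[(1+√357)/2] and disc(K) = d = 357.
disc(K) = 357 is not divisible by 89; 89 is unramified.
Euler's criterion: 357^44 mod 89 = 1. Thus (357|89) = 1.
Legendre symbol 1 ⇒ 89 is split.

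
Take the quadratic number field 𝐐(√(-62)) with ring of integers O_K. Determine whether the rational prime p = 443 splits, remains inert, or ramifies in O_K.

inert — (443) stays prime in O_K

-62 mod 4 = 2, hence disc K = 4·(-62) = -248 and O_K = ℤ[√-62].
Since gcd(443, -248) = 1 the prime 443 does not ramify.
(-62/443) = 381^221 mod 443 = 442, giving Legendre symbol -1.
Legendre symbol -1 ⇒ 443 is inert.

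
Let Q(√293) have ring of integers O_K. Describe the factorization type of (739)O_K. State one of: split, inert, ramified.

293 mod 4 = 1, hence disc K = 293 and O_K = ℤ[(1+√293)/2].
disc(K) = 293 is not divisible by 739; 739 is unramified.
Legendre symbol by Euler's criterion: (293/739) ≡ 293^369 ≡ 1 (mod 739), i.e. (293/739) = 1.
d is a quadratic residue mod p, hence 739 splits in O_K.

split — (739) = 𝔭₁𝔭₂ with 𝔭₁ ≠ 𝔭₂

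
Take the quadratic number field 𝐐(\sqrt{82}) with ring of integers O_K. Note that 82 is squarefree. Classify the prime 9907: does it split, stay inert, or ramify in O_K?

splits completely

82 mod 4 = 2, hence disc K = 4·82 = 328 and O_K = ℤ[√82].
disc(K) = 328 is not divisible by 9907; 9907 is unramified.
Euler's criterion: 82^4953 mod 9907 = 1. Thus (82|9907) = 1.
(82/9907) = 1, so 9907 splits.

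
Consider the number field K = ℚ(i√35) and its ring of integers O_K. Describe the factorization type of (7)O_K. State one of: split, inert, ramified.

d = -35 ≡ 1 (mod 4), so O_K = ℤ[(1+√-35)/2] and disc(K) = d = -35.
disc(K) = -35 = 7·(-5), so p = 7 is ramified.

ramifies in O_K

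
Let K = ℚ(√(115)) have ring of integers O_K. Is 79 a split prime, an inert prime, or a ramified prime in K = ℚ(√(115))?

d = 115 ≡ 3 (mod 4), so O_K = ℤ[√115] and disc(K) = 4d = 460.
Since gcd(79, 460) = 1 the prime 79 does not ramify.
Legendre symbol by Euler's criterion: (115/79) ≡ 115^39 ≡ 1 (mod 79), i.e. (115/79) = 1.
(115/79) = 1, so 79 splits.

split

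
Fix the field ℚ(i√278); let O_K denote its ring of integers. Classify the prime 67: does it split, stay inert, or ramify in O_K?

Since -278 ≢ 1 mod 4, the ring of integers is ℤ[√-278] with discriminant 4·(-278) = -1112.
disc(K) = -1112 is not divisible by 67; 67 is unramified.
Compute (-278/67) via Euler: 57^((67-1)/2) mod 67 = 66, so (-278/67) = -1.
Legendre symbol -1 ⇒ 67 is inert.

remains prime (inert)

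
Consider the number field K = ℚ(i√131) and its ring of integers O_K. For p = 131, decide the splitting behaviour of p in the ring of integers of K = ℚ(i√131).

d = -131 ≡ 1 (mod 4), so O_K = ℤ[(1+√-131)/2] and disc(K) = d = -131.
131 divides disc(K) = -131, so 131 ramifies.

ramified — (131) = 𝔭²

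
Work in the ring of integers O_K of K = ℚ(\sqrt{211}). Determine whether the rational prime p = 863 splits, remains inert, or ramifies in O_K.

211 mod 4 = 3, hence disc K = 4·211 = 844 and O_K = ℤ[√211].
Since gcd(863, 844) = 1 the prime 863 does not ramify.
(211/863) = 211^431 mod 863 = 862, giving Legendre symbol -1.
(211/863) = -1, so 863 is inert.

inert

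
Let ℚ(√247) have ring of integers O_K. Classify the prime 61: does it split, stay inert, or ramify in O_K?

247 mod 4 = 3, hence disc K = 4·247 = 988 and O_K = ℤ[√247].
disc(K) = 988 is not divisible by 61; 61 is unramified.
Euler's criterion: 247^30 mod 61 = 1. Thus (247|61) = 1.
Legendre symbol 1 ⇒ 61 is split.

p splits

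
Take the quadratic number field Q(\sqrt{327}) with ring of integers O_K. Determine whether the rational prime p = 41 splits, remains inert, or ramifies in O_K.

p splits

d = 327 ≡ 3 (mod 4), so O_K = ℤ[√327] and disc(K) = 4d = 1308.
disc(K) = 1308 is not divisible by 41; 41 is unramified.
Euler's criterion: 327^20 mod 41 = 1. Thus (327|41) = 1.
Legendre symbol 1 ⇒ 41 is split.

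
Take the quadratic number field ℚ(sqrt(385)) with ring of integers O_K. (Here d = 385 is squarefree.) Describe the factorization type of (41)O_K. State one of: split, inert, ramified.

d = 385 ≡ 1 (mod 4), so O_K = ℤ[(1+√385)/2] and disc(K) = d = 385.
disc(K) = 385 is not divisible by 41; 41 is unramified.
Compute (385/41) via Euler: 16^((41-1)/2) mod 41 = 1, so (385/41) = 1.
(385/41) = 1, so 41 splits.

splits completely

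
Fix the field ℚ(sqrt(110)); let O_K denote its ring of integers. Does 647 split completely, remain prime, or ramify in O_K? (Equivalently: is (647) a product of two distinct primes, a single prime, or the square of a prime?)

647 splits in O_K

d = 110 ≡ 2 (mod 4), so O_K = ℤ[√110] and disc(K) = 4d = 440.
647 ∤ 440, so 647 is unramified.
Euler's criterion: 110^323 mod 647 = 1. Thus (110|647) = 1.
d is a quadratic residue mod p, hence 647 splits in O_K.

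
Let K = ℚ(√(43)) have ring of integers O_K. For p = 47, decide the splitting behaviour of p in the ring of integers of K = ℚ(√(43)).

47 remains inert

43 mod 4 = 3, hence disc K = 4·43 = 172 and O_K = ℤ[√43].
disc(K) = 172 is not divisible by 47; 47 is unramified.
(43/47) = 43^23 mod 47 = 46, giving Legendre symbol -1.
(43/47) = -1, so 47 is inert.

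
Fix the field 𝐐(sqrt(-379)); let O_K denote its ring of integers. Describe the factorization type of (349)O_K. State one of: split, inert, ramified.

Since -379 ≡ 1 mod 4, the ring of integers is ℤ[(1+√-379)/2] with discriminant -379.
disc(K) = -379 is not divisible by 349; 349 is unramified.
Compute (-379/349) via Euler: 319^((349-1)/2) mod 349 = 348, so (-379/349) = -1.
Legendre symbol -1 ⇒ 349 is inert.

349 remains inert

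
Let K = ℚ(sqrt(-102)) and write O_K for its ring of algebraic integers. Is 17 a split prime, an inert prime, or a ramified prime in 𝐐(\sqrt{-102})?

-102 mod 4 = 2, hence disc K = 4·(-102) = -408 and O_K = ℤ[√-102].
Ramification test: 17 | -408. The prime 17 ramifies in K.

17 is ramified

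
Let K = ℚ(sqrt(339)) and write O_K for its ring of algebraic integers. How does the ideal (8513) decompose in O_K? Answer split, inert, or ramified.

splits completely

339 mod 4 = 3, hence disc K = 4·339 = 1356 and O_K = ℤ[√339].
8513 ∤ 1356, so 8513 is unramified.
(339/8513) = 339^4256 mod 8513 = 1, giving Legendre symbol 1.
d is a quadratic residue mod p, hence 8513 splits in O_K.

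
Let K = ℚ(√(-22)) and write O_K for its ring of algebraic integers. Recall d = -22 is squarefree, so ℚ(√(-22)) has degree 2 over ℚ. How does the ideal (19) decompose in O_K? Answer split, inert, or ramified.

splits completely

-22 mod 4 = 2, hence disc K = 4·(-22) = -88 and O_K = ℤ[√-22].
disc(K) = -88 is not divisible by 19; 19 is unramified.
(-22/19) = 16^9 mod 19 = 1, giving Legendre symbol 1.
d is a quadratic residue mod p, hence 19 splits in O_K.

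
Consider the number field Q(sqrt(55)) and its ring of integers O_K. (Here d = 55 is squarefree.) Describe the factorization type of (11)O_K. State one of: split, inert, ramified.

p ramifies

d = 55 ≡ 3 (mod 4), so O_K = ℤ[√55] and disc(K) = 4d = 220.
Ramification test: 11 | 220. The prime 11 ramifies in K.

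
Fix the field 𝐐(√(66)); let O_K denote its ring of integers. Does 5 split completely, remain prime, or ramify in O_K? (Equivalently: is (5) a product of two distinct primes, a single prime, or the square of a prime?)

Since 66 ≢ 1 mod 4, the ring of integers is ℤ[√66] with discriminant 4·66 = 264.
disc(K) = 264 is not divisible by 5; 5 is unramified.
Compute (66/5) via Euler: 1^((5-1)/2) mod 5 = 1, so (66/5) = 1.
Legendre symbol 1 ⇒ 5 is split.

5 splits in O_K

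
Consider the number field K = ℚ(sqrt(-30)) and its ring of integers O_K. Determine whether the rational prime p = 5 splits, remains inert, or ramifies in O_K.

-30 mod 4 = 2, hence disc K = 4·(-30) = -120 and O_K = ℤ[√-30].
5 divides disc(K) = -120, so 5 ramifies.

p ramifies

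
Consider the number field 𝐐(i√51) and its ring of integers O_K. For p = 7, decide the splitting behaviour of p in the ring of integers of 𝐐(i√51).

d = -51 ≡ 1 (mod 4), so O_K = ℤ[(1+√-51)/2] and disc(K) = d = -51.
7 ∤ -51, so 7 is unramified.
Legendre symbol by Euler's criterion: (-51/7) ≡ (-51)^3 ≡ 6 (mod 7), i.e. (-51/7) = -1.
Legendre symbol -1 ⇒ 7 is inert.

7 remains inert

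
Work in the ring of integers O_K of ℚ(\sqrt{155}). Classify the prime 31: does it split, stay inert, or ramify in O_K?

d = 155 ≡ 3 (mod 4), so O_K = ℤ[√155] and disc(K) = 4d = 620.
disc(K) = 620 = 31·20, so p = 31 is ramified.

p ramifies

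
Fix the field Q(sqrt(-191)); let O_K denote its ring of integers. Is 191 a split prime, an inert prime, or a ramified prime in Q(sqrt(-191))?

Since -191 ≡ 1 mod 4, the ring of integers is ℤ[(1+√-191)/2] with discriminant -191.
191 divides disc(K) = -191, so 191 ramifies.

ramified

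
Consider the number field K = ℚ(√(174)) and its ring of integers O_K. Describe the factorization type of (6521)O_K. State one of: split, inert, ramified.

Since 174 ≢ 1 mod 4, the ring of integers is ℤ[√174] with discriminant 4·174 = 696.
6521 ∤ 696, so 6521 is unramified.
Legendre symbol by Euler's criterion: (174/6521) ≡ 174^3260 ≡ 6520 (mod 6521), i.e. (174/6521) = -1.
Legendre symbol -1 ⇒ 6521 is inert.

6521 remains inert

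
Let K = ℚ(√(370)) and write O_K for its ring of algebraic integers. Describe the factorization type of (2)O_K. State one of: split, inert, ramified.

d = 370 ≡ 2 (mod 4), so O_K = ℤ[√370] and disc(K) = 4d = 1480.
Ramification test: 2 | 1480. The prime 2 ramifies in K.

ramifies in O_K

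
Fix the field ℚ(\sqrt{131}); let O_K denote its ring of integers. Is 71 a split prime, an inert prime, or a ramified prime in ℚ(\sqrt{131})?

71 splits in O_K

Since 131 ≢ 1 mod 4, the ring of integers is ℤ[√131] with discriminant 4·131 = 524.
Since gcd(71, 524) = 1 the prime 71 does not ramify.
Legendre symbol by Euler's criterion: (131/71) ≡ 131^35 ≡ 1 (mod 71), i.e. (131/71) = 1.
(131/71) = 1, so 71 splits.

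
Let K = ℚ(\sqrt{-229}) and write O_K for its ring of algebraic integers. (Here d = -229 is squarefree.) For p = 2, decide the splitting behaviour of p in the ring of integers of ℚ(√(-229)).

ramified

Since -229 ≢ 1 mod 4, the ring of integers is ℤ[√-229] with discriminant 4·(-229) = -916.
Ramification test: 2 | -916. The prime 2 ramifies in K.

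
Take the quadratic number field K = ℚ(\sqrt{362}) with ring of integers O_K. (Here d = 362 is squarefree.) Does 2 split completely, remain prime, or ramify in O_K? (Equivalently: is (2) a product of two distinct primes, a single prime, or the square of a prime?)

d = 362 ≡ 2 (mod 4), so O_K = ℤ[√362] and disc(K) = 4d = 1448.
disc(K) = 1448 = 2·724, so p = 2 is ramified.

ramifies in O_K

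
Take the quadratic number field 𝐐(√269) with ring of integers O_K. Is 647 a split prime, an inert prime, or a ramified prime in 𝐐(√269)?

remains prime (inert)

Since 269 ≡ 1 mod 4, the ring of integers is ℤ[(1+√269)/2] with discriminant 269.
Since gcd(647, 269) = 1 the prime 647 does not ramify.
Legendre symbol by Euler's criterion: (269/647) ≡ 269^323 ≡ 646 (mod 647), i.e. (269/647) = -1.
(269/647) = -1, so 647 is inert.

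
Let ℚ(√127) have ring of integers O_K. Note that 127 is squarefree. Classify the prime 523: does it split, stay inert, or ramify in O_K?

inert

d = 127 ≡ 3 (mod 4), so O_K = ℤ[√127] and disc(K) = 4d = 508.
Since gcd(523, 508) = 1 the prime 523 does not ramify.
Compute (127/523) via Euler: 127^((523-1)/2) mod 523 = 522, so (127/523) = -1.
Legendre symbol -1 ⇒ 523 is inert.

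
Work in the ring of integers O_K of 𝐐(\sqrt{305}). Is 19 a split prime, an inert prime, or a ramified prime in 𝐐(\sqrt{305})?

split — (19) = 𝔭₁𝔭₂ with 𝔭₁ ≠ 𝔭₂

Since 305 ≡ 1 mod 4, the ring of integers is ℤ[(1+√305)/2] with discriminant 305.
19 ∤ 305, so 19 is unramified.
Euler's criterion: 305^9 mod 19 = 1. Thus (305|19) = 1.
(305/19) = 1, so 19 splits.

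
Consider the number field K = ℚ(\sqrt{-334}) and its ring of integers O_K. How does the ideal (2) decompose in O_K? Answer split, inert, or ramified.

ramified

d = -334 ≡ 2 (mod 4), so O_K = ℤ[√-334] and disc(K) = 4d = -1336.
Ramification test: 2 | -1336. The prime 2 ramifies in K.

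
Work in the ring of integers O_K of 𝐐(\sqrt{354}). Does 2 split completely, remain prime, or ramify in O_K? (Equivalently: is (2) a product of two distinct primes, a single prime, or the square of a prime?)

2 is ramified

Since 354 ≢ 1 mod 4, the ring of integers is ℤ[√354] with discriminant 4·354 = 1416.
2 divides disc(K) = 1416, so 2 ramifies.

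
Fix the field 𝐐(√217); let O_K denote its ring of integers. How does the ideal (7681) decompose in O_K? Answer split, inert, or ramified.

Since 217 ≡ 1 mod 4, the ring of integers is ℤ[(1+√217)/2] with discriminant 217.
7681 ∤ 217, so 7681 is unramified.
Compute (217/7681) via Euler: 217^((7681-1)/2) mod 7681 = 7680, so (217/7681) = -1.
(217/7681) = -1, so 7681 is inert.

inert — (7681) stays prime in O_K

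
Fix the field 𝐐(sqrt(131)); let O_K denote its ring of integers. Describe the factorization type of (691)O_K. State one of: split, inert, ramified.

691 remains inert

d = 131 ≡ 3 (mod 4), so O_K = ℤ[√131] and disc(K) = 4d = 524.
Since gcd(691, 524) = 1 the prime 691 does not ramify.
(131/691) = 131^345 mod 691 = 690, giving Legendre symbol -1.
d is a non-residue mod p, hence 691 remains inert in O_K.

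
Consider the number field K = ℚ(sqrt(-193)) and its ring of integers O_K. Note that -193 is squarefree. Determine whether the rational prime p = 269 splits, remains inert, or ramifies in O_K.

inert

d = -193 ≡ 3 (mod 4), so O_K = ℤ[√-193] and disc(K) = 4d = -772.
disc(K) = -772 is not divisible by 269; 269 is unramified.
(-193/269) = 76^134 mod 269 = 268, giving Legendre symbol -1.
Legendre symbol -1 ⇒ 269 is inert.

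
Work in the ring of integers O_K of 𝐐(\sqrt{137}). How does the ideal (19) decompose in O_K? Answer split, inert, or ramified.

19 splits in O_K

d = 137 ≡ 1 (mod 4), so O_K = ℤ[(1+√137)/2] and disc(K) = d = 137.
disc(K) = 137 is not divisible by 19; 19 is unramified.
Compute (137/19) via Euler: 4^((19-1)/2) mod 19 = 1, so (137/19) = 1.
d is a quadratic residue mod p, hence 19 splits in O_K.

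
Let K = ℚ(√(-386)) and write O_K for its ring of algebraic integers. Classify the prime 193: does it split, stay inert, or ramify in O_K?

d = -386 ≡ 2 (mod 4), so O_K = ℤ[√-386] and disc(K) = 4d = -1544.
disc(K) = -1544 = 193·(-8), so p = 193 is ramified.

193 is ramified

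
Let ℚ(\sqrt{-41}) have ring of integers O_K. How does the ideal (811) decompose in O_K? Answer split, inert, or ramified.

p is inert

d = -41 ≡ 3 (mod 4), so O_K = ℤ[√-41] and disc(K) = 4d = -164.
disc(K) = -164 is not divisible by 811; 811 is unramified.
(-41/811) = 770^405 mod 811 = 810, giving Legendre symbol -1.
(-41/811) = -1, so 811 is inert.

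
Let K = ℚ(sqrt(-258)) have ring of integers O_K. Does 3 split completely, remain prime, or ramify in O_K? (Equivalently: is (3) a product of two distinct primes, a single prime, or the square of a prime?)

d = -258 ≡ 2 (mod 4), so O_K = ℤ[√-258] and disc(K) = 4d = -1032.
disc(K) = -1032 = 3·(-344), so p = 3 is ramified.

ramifies in O_K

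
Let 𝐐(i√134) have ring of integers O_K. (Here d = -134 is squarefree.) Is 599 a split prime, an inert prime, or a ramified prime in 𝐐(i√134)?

Since -134 ≢ 1 mod 4, the ring of integers is ℤ[√-134] with discriminant 4·(-134) = -536.
599 ∤ -536, so 599 is unramified.
Euler's criterion: (-134)^299 mod 599 = 598. Thus (-134|599) = -1.
d is a non-residue mod p, hence 599 remains inert in O_K.

599 remains inert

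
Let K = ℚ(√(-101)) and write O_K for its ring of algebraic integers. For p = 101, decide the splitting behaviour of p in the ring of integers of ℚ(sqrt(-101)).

p ramifies

d = -101 ≡ 3 (mod 4), so O_K = ℤ[√-101] and disc(K) = 4d = -404.
101 divides disc(K) = -404, so 101 ramifies.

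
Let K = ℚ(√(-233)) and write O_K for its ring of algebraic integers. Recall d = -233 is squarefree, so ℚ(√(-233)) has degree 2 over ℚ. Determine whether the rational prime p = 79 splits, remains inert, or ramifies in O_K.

d = -233 ≡ 3 (mod 4), so O_K = ℤ[√-233] and disc(K) = 4d = -932.
Since gcd(79, -932) = 1 the prime 79 does not ramify.
(-233/79) = 4^39 mod 79 = 1, giving Legendre symbol 1.
d is a quadratic residue mod p, hence 79 splits in O_K.

splits completely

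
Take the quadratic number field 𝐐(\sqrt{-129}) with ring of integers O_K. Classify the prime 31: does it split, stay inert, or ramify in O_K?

d = -129 ≡ 3 (mod 4), so O_K = ℤ[√-129] and disc(K) = 4d = -516.
disc(K) = -516 is not divisible by 31; 31 is unramified.
Compute (-129/31) via Euler: 26^((31-1)/2) mod 31 = 30, so (-129/31) = -1.
Legendre symbol -1 ⇒ 31 is inert.

p is inert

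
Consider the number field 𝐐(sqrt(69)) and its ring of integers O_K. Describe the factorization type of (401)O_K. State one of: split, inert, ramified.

splits completely

Since 69 ≡ 1 mod 4, the ring of integers is ℤ[(1+√69)/2] with discriminant 69.
Since gcd(401, 69) = 1 the prime 401 does not ramify.
Legendre symbol by Euler's criterion: (69/401) ≡ 69^200 ≡ 1 (mod 401), i.e. (69/401) = 1.
d is a quadratic residue mod p, hence 401 splits in O_K.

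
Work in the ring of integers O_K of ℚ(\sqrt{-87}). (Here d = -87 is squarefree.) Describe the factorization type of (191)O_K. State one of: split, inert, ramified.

-87 mod 4 = 1, hence disc K = -87 and O_K = ℤ[(1+√-87)/2].
disc(K) = -87 is not divisible by 191; 191 is unramified.
(-87/191) = 104^95 mod 191 = 1, giving Legendre symbol 1.
Legendre symbol 1 ⇒ 191 is split.

split — (191) = 𝔭₁𝔭₂ with 𝔭₁ ≠ 𝔭₂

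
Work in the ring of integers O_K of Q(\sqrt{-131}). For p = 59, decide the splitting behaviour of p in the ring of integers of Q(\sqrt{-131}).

d = -131 ≡ 1 (mod 4), so O_K = ℤ[(1+√-131)/2] and disc(K) = d = -131.
59 ∤ -131, so 59 is unramified.
(-131/59) = 46^29 mod 59 = 1, giving Legendre symbol 1.
Legendre symbol 1 ⇒ 59 is split.

splits completely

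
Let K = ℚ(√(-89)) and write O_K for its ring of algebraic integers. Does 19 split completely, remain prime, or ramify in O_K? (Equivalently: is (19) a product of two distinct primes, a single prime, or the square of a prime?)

-89 mod 4 = 3, hence disc K = 4·(-89) = -356 and O_K = ℤ[√-89].
disc(K) = -356 is not divisible by 19; 19 is unramified.
(-89/19) = 6^9 mod 19 = 1, giving Legendre symbol 1.
d is a quadratic residue mod p, hence 19 splits in O_K.

split — (19) = 𝔭₁𝔭₂ with 𝔭₁ ≠ 𝔭₂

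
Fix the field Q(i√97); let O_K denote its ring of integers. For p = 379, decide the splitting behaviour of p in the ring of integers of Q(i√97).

remains prime (inert)

d = -97 ≡ 3 (mod 4), so O_K = ℤ[√-97] and disc(K) = 4d = -388.
379 ∤ -388, so 379 is unramified.
(-97/379) = 282^189 mod 379 = 378, giving Legendre symbol -1.
(-97/379) = -1, so 379 is inert.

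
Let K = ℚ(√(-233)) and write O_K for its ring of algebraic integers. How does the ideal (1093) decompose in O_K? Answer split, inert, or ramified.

Since -233 ≢ 1 mod 4, the ring of integers is ℤ[√-233] with discriminant 4·(-233) = -932.
Since gcd(1093, -932) = 1 the prime 1093 does not ramify.
(-233/1093) = 860^546 mod 1093 = 1, giving Legendre symbol 1.
d is a quadratic residue mod p, hence 1093 splits in O_K.

split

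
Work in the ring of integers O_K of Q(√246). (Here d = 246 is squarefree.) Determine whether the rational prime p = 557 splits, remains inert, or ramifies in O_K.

246 mod 4 = 2, hence disc K = 4·246 = 984 and O_K = ℤ[√246].
Since gcd(557, 984) = 1 the prime 557 does not ramify.
Legendre symbol by Euler's criterion: (246/557) ≡ 246^278 ≡ 556 (mod 557), i.e. (246/557) = -1.
d is a non-residue mod p, hence 557 remains inert in O_K.

inert — (557) stays prime in O_K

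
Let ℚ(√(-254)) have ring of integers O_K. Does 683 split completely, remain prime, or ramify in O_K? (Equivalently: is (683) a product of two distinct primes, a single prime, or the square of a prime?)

p splits

Since -254 ≢ 1 mod 4, the ring of integers is ℤ[√-254] with discriminant 4·(-254) = -1016.
683 ∤ -1016, so 683 is unramified.
Euler's criterion: (-254)^341 mod 683 = 1. Thus (-254|683) = 1.
Legendre symbol 1 ⇒ 683 is split.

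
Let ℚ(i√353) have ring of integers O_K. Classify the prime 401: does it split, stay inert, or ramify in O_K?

-353 mod 4 = 3, hence disc K = 4·(-353) = -1412 and O_K = ℤ[√-353].
Since gcd(401, -1412) = 1 the prime 401 does not ramify.
Compute (-353/401) via Euler: 48^((401-1)/2) mod 401 = 400, so (-353/401) = -1.
Legendre symbol -1 ⇒ 401 is inert.

remains prime (inert)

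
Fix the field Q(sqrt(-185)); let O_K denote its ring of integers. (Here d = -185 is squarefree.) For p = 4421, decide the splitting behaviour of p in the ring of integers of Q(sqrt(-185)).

inert — (4421) stays prime in O_K

-185 mod 4 = 3, hence disc K = 4·(-185) = -740 and O_K = ℤ[√-185].
disc(K) = -740 is not divisible by 4421; 4421 is unramified.
Legendre symbol by Euler's criterion: (-185/4421) ≡ (-185)^2210 ≡ 4420 (mod 4421), i.e. (-185/4421) = -1.
d is a non-residue mod p, hence 4421 remains inert in O_K.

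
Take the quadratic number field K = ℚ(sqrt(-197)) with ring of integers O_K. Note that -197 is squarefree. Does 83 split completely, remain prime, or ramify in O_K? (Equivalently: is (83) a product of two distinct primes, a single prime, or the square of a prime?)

inert

Since -197 ≢ 1 mod 4, the ring of integers is ℤ[√-197] with discriminant 4·(-197) = -788.
83 ∤ -788, so 83 is unramified.
(-197/83) = 52^41 mod 83 = 82, giving Legendre symbol -1.
(-197/83) = -1, so 83 is inert.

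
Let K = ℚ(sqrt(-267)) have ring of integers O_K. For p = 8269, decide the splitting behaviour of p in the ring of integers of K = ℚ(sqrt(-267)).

d = -267 ≡ 1 (mod 4), so O_K = ℤ[(1+√-267)/2] and disc(K) = d = -267.
Since gcd(8269, -267) = 1 the prime 8269 does not ramify.
Legendre symbol by Euler's criterion: (-267/8269) ≡ (-267)^4134 ≡ 1 (mod 8269), i.e. (-267/8269) = 1.
d is a quadratic residue mod p, hence 8269 splits in O_K.

split — (8269) = 𝔭₁𝔭₂ with 𝔭₁ ≠ 𝔭₂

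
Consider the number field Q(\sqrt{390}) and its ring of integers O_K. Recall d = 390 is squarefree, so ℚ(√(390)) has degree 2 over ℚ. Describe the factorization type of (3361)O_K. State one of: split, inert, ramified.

inert

Since 390 ≢ 1 mod 4, the ring of integers is ℤ[√390] with discriminant 4·390 = 1560.
Since gcd(3361, 1560) = 1 the prime 3361 does not ramify.
(390/3361) = 390^1680 mod 3361 = 3360, giving Legendre symbol -1.
Legendre symbol -1 ⇒ 3361 is inert.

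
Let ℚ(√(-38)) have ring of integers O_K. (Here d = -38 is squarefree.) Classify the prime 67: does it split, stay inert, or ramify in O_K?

Since -38 ≢ 1 mod 4, the ring of integers is ℤ[√-38] with discriminant 4·(-38) = -152.
disc(K) = -152 is not divisible by 67; 67 is unramified.
Legendre symbol by Euler's criterion: (-38/67) ≡ (-38)^33 ≡ 1 (mod 67), i.e. (-38/67) = 1.
d is a quadratic residue mod p, hence 67 splits in O_K.

p splits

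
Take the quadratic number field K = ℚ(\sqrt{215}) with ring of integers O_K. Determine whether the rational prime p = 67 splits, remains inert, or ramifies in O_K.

67 splits in O_K

215 mod 4 = 3, hence disc K = 4·215 = 860 and O_K = ℤ[√215].
disc(K) = 860 is not divisible by 67; 67 is unramified.
Legendre symbol by Euler's criterion: (215/67) ≡ 215^33 ≡ 1 (mod 67), i.e. (215/67) = 1.
Legendre symbol 1 ⇒ 67 is split.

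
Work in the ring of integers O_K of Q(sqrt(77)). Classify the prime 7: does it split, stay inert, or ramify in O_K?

Since 77 ≡ 1 mod 4, the ring of integers is ℤ[(1+√77)/2] with discriminant 77.
Ramification test: 7 | 77. The prime 7 ramifies in K.

7 is ramified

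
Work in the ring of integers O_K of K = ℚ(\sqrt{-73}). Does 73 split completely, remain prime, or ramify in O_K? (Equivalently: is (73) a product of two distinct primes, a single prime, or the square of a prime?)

Since -73 ≢ 1 mod 4, the ring of integers is ℤ[√-73] with discriminant 4·(-73) = -292.
disc(K) = -292 = 73·(-4), so p = 73 is ramified.

p ramifies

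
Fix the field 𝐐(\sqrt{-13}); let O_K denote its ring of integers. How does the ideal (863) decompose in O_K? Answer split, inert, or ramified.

splits completely

-13 mod 4 = 3, hence disc K = 4·(-13) = -52 and O_K = ℤ[√-13].
863 ∤ -52, so 863 is unramified.
Compute (-13/863) via Euler: 850^((863-1)/2) mod 863 = 1, so (-13/863) = 1.
Legendre symbol 1 ⇒ 863 is split.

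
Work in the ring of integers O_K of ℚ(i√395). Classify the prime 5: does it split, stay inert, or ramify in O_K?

-395 mod 4 = 1, hence disc K = -395 and O_K = ℤ[(1+√-395)/2].
5 divides disc(K) = -395, so 5 ramifies.

5 is ramified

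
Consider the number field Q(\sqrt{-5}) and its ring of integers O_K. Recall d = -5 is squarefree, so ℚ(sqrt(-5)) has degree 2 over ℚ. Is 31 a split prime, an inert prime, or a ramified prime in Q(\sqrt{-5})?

Since -5 ≢ 1 mod 4, the ring of integers is ℤ[√-5] with discriminant 4·(-5) = -20.
31 ∤ -20, so 31 is unramified.
Legendre symbol by Euler's criterion: (-5/31) ≡ (-5)^15 ≡ 30 (mod 31), i.e. (-5/31) = -1.
(-5/31) = -1, so 31 is inert.

p is inert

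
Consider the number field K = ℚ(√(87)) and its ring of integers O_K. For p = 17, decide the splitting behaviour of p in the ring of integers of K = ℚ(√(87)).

17 splits in O_K

Since 87 ≢ 1 mod 4, the ring of integers is ℤ[√87] with discriminant 4·87 = 348.
disc(K) = 348 is not divisible by 17; 17 is unramified.
Euler's criterion: 87^8 mod 17 = 1. Thus (87|17) = 1.
d is a quadratic residue mod p, hence 17 splits in O_K.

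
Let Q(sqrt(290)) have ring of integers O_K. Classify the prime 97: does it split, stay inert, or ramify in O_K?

p splits

d = 290 ≡ 2 (mod 4), so O_K = ℤ[√290] and disc(K) = 4d = 1160.
disc(K) = 1160 is not divisible by 97; 97 is unramified.
Compute (290/97) via Euler: 96^((97-1)/2) mod 97 = 1, so (290/97) = 1.
d is a quadratic residue mod p, hence 97 splits in O_K.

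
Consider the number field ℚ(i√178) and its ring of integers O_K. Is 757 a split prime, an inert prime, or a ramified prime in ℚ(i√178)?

p is inert

-178 mod 4 = 2, hence disc K = 4·(-178) = -712 and O_K = ℤ[√-178].
Since gcd(757, -712) = 1 the prime 757 does not ramify.
Euler's criterion: (-178)^378 mod 757 = 756. Thus (-178|757) = -1.
d is a non-residue mod p, hence 757 remains inert in O_K.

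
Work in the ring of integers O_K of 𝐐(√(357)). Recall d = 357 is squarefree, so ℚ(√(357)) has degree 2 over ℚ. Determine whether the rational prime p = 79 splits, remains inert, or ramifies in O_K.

p is inert

d = 357 ≡ 1 (mod 4), so O_K = ℤ[(1+√357)/2] and disc(K) = d = 357.
Since gcd(79, 357) = 1 the prime 79 does not ramify.
Euler's criterion: 357^39 mod 79 = 78. Thus (357|79) = -1.
d is a non-residue mod p, hence 79 remains inert in O_K.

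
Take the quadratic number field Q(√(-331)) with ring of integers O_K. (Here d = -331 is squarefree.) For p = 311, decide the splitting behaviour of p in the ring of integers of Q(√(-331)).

d = -331 ≡ 1 (mod 4), so O_K = ℤ[(1+√-331)/2] and disc(K) = d = -331.
311 ∤ -331, so 311 is unramified.
Euler's criterion: (-331)^155 mod 311 = 310. Thus (-331|311) = -1.
Legendre symbol -1 ⇒ 311 is inert.

remains prime (inert)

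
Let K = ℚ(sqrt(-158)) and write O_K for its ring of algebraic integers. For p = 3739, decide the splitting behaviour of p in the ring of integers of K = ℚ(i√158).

p is inert

d = -158 ≡ 2 (mod 4), so O_K = ℤ[√-158] and disc(K) = 4d = -632.
3739 ∤ -632, so 3739 is unramified.
Euler's criterion: (-158)^1869 mod 3739 = 3738. Thus (-158|3739) = -1.
(-158/3739) = -1, so 3739 is inert.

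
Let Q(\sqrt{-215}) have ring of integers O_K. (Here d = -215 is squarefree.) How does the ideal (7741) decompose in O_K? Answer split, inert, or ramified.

d = -215 ≡ 1 (mod 4), so O_K = ℤ[(1+√-215)/2] and disc(K) = d = -215.
Since gcd(7741, -215) = 1 the prime 7741 does not ramify.
Euler's criterion: (-215)^3870 mod 7741 = 1. Thus (-215|7741) = 1.
(-215/7741) = 1, so 7741 splits.

splits completely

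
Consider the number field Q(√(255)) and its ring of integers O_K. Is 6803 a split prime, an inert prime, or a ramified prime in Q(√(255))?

d = 255 ≡ 3 (mod 4), so O_K = ℤ[√255] and disc(K) = 4d = 1020.
6803 ∤ 1020, so 6803 is unramified.
Euler's criterion: 255^3401 mod 6803 = 1. Thus (255|6803) = 1.
Legendre symbol 1 ⇒ 6803 is split.

splits completely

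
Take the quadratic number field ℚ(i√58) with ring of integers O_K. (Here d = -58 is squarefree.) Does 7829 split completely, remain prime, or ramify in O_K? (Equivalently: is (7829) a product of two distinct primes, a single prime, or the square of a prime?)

d = -58 ≡ 2 (mod 4), so O_K = ℤ[√-58] and disc(K) = 4d = -232.
Since gcd(7829, -232) = 1 the prime 7829 does not ramify.
(-58/7829) = 7771^3914 mod 7829 = 7828, giving Legendre symbol -1.
d is a non-residue mod p, hence 7829 remains inert in O_K.

inert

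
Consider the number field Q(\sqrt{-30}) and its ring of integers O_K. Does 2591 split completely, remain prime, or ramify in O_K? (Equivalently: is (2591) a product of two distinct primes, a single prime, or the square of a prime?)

-30 mod 4 = 2, hence disc K = 4·(-30) = -120 and O_K = ℤ[√-30].
disc(K) = -120 is not divisible by 2591; 2591 is unramified.
Legendre symbol by Euler's criterion: (-30/2591) ≡ (-30)^1295 ≡ 2590 (mod 2591), i.e. (-30/2591) = -1.
d is a non-residue mod p, hence 2591 remains inert in O_K.

inert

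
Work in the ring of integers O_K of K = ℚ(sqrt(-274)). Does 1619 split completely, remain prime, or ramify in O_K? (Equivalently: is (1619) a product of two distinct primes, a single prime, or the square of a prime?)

splits completely

d = -274 ≡ 2 (mod 4), so O_K = ℤ[√-274] and disc(K) = 4d = -1096.
Since gcd(1619, -1096) = 1 the prime 1619 does not ramify.
(-274/1619) = 1345^809 mod 1619 = 1, giving Legendre symbol 1.
(-274/1619) = 1, so 1619 splits.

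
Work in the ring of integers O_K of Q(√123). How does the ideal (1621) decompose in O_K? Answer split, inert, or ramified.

123 mod 4 = 3, hence disc K = 4·123 = 492 and O_K = ℤ[√123].
disc(K) = 492 is not divisible by 1621; 1621 is unramified.
Compute (123/1621) via Euler: 123^((1621-1)/2) mod 1621 = 1620, so (123/1621) = -1.
Legendre symbol -1 ⇒ 1621 is inert.

p is inert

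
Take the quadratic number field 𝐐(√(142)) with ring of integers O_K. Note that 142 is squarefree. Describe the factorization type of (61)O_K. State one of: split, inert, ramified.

d = 142 ≡ 2 (mod 4), so O_K = ℤ[√142] and disc(K) = 4d = 568.
Since gcd(61, 568) = 1 the prime 61 does not ramify.
Euler's criterion: 142^30 mod 61 = 1. Thus (142|61) = 1.
Legendre symbol 1 ⇒ 61 is split.

split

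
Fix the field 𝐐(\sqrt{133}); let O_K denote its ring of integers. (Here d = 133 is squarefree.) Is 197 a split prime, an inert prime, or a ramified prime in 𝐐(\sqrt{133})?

d = 133 ≡ 1 (mod 4), so O_K = ℤ[(1+√133)/2] and disc(K) = d = 133.
disc(K) = 133 is not divisible by 197; 197 is unramified.
Compute (133/197) via Euler: 133^((197-1)/2) mod 197 = 1, so (133/197) = 1.
d is a quadratic residue mod p, hence 197 splits in O_K.

split — (197) = 𝔭₁𝔭₂ with 𝔭₁ ≠ 𝔭₂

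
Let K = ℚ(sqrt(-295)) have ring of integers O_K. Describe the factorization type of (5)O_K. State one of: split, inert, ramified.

d = -295 ≡ 1 (mod 4), so O_K = ℤ[(1+√-295)/2] and disc(K) = d = -295.
Ramification test: 5 | -295. The prime 5 ramifies in K.

ramified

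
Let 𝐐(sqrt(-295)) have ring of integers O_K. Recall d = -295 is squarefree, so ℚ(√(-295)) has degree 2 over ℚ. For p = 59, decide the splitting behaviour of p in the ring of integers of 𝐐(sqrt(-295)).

p ramifies

Since -295 ≡ 1 mod 4, the ring of integers is ℤ[(1+√-295)/2] with discriminant -295.
disc(K) = -295 = 59·(-5), so p = 59 is ramified.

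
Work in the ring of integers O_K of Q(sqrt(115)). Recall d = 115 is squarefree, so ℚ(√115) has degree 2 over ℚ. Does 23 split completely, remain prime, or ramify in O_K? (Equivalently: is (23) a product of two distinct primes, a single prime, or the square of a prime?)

ramified

Since 115 ≢ 1 mod 4, the ring of integers is ℤ[√115] with discriminant 4·115 = 460.
23 divides disc(K) = 460, so 23 ramifies.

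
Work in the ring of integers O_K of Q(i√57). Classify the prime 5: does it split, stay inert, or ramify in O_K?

d = -57 ≡ 3 (mod 4), so O_K = ℤ[√-57] and disc(K) = 4d = -228.
5 ∤ -228, so 5 is unramified.
Legendre symbol by Euler's criterion: (-57/5) ≡ (-57)^2 ≡ 4 (mod 5), i.e. (-57/5) = -1.
(-57/5) = -1, so 5 is inert.

inert — (5) stays prime in O_K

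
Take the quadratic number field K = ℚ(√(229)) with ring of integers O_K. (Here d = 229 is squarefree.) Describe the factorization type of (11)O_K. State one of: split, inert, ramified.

p splits

229 mod 4 = 1, hence disc K = 229 and O_K = ℤ[(1+√229)/2].
Since gcd(11, 229) = 1 the prime 11 does not ramify.
Compute (229/11) via Euler: 9^((11-1)/2) mod 11 = 1, so (229/11) = 1.
d is a quadratic residue mod p, hence 11 splits in O_K.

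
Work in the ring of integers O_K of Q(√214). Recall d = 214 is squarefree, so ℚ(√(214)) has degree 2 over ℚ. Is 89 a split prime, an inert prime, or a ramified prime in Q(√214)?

split — (89) = 𝔭₁𝔭₂ with 𝔭₁ ≠ 𝔭₂

214 mod 4 = 2, hence disc K = 4·214 = 856 and O_K = ℤ[√214].
89 ∤ 856, so 89 is unramified.
Euler's criterion: 214^44 mod 89 = 1. Thus (214|89) = 1.
(214/89) = 1, so 89 splits.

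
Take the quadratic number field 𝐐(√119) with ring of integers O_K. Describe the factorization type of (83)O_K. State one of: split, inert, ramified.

p splits

Since 119 ≢ 1 mod 4, the ring of integers is ℤ[√119] with discriminant 4·119 = 476.
disc(K) = 476 is not divisible by 83; 83 is unramified.
Legendre symbol by Euler's criterion: (119/83) ≡ 119^41 ≡ 1 (mod 83), i.e. (119/83) = 1.
Legendre symbol 1 ⇒ 83 is split.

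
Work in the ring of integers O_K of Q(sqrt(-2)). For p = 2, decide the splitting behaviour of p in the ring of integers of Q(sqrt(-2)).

-2 mod 4 = 2, hence disc K = 4·(-2) = -8 and O_K = ℤ[√-2].
disc(K) = -8 = 2·(-4), so p = 2 is ramified.

ramifies in O_K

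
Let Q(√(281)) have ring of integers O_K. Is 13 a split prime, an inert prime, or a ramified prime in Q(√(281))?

d = 281 ≡ 1 (mod 4), so O_K = ℤ[(1+√281)/2] and disc(K) = d = 281.
Since gcd(13, 281) = 1 the prime 13 does not ramify.
Euler's criterion: 281^6 mod 13 = 12. Thus (281|13) = -1.
d is a non-residue mod p, hence 13 remains inert in O_K.

inert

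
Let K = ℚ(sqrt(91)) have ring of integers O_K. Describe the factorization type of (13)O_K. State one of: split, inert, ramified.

91 mod 4 = 3, hence disc K = 4·91 = 364 and O_K = ℤ[√91].
Ramification test: 13 | 364. The prime 13 ramifies in K.

ramified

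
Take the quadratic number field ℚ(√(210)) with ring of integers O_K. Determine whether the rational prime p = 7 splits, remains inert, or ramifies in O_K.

d = 210 ≡ 2 (mod 4), so O_K = ℤ[√210] and disc(K) = 4d = 840.
7 divides disc(K) = 840, so 7 ramifies.

ramified — (7) = 𝔭²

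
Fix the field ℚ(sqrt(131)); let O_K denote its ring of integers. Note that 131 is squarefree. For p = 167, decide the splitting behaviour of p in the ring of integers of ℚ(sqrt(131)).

Since 131 ≢ 1 mod 4, the ring of integers is ℤ[√131] with discriminant 4·131 = 524.
Since gcd(167, 524) = 1 the prime 167 does not ramify.
Legendre symbol by Euler's criterion: (131/167) ≡ 131^83 ≡ 166 (mod 167), i.e. (131/167) = -1.
d is a non-residue mod p, hence 167 remains inert in O_K.

remains prime (inert)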